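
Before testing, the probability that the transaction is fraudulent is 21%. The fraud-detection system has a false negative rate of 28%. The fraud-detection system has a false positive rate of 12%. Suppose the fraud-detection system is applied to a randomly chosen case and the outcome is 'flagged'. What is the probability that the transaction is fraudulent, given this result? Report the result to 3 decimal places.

P(H | E) ≈ 0.615

Let H be the event that the transaction is fraudulent. P(H) = 0.21, so P(¬H) = 0.79. With E the 'flagged' result, P(E|H) = 0.72 and P(E|¬H) = 0.12.
P(E) = 0.72·0.21 + 0.12·0.79 = 0.15120 + 0.094800 = 0.24600.
By Bayes' theorem, P(H|E) = 0.15120 / 0.24600 = 0.615.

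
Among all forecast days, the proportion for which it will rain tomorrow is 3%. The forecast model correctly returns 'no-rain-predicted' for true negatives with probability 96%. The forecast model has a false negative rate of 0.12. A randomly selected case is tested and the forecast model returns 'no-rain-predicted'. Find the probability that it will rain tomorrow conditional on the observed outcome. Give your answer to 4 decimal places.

Let H be the event that it will rain tomorrow. P(H) = 0.03, so P(¬H) = 0.97. With E the 'no-rain-predicted' result, P(E|H) = 0.12 and P(E|¬H) = 0.96.
P(E) = 0.12·0.03 + 0.96·0.97 = 0.0036000 + 0.93120 = 0.93480.
By Bayes' theorem, P(H|E) = 0.0036000 / 0.93480 = 0.0039.

P(H | E) ≈ 0.0039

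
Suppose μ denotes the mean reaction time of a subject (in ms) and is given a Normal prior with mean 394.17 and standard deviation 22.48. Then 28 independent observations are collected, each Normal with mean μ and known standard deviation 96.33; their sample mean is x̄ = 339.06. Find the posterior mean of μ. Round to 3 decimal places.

Prior precision 1/τ₀² = 1/22.48² = 0.00197882; data precision n/σ² = 28/96.33² = 0.00301741.
Posterior precision = 0.00197882 + 0.00301741 = 0.00499624.
Posterior mean = (0.00197882·394.17 + 0.00301741·339.06) / 0.00499624 = 360.887.

Posterior mean ≈ 360.887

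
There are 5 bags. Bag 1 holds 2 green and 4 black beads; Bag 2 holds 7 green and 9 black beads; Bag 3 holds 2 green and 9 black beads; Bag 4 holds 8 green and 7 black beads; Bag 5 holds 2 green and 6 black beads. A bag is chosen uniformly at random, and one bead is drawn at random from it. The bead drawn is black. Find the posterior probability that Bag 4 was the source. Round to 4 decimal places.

Tabulate prior·likelihood by source: [1] prior 0.2, lik 0.6667, product 0.1333; [2] prior 0.2, lik 0.5625, product 0.1125; [3] prior 0.2, lik 0.8182, product 0.1636; [4] prior 0.2, lik 0.4667, product 0.09333; [5] prior 0.2, lik 0.75, product 0.1500.
Normalizing constant = 0.65280; the posterior for Bag 4 is its product over the sum, 0.09333/0.65280 = 0.1430.

Posterior probability ≈ 0.1430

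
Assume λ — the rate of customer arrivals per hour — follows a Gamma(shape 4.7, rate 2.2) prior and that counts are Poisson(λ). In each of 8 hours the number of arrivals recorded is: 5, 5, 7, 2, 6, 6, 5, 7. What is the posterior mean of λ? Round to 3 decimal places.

The Poisson likelihood adds the total count to the shape and the number of exposure periods to the rate. Here ∑xᵢ = 43 and n = 8, so shape 4.7→47.7 and rate 2.2→10.2.
E[λ | data] = 47.7/10.2 = 4.676.

Posterior mean ≈ 4.676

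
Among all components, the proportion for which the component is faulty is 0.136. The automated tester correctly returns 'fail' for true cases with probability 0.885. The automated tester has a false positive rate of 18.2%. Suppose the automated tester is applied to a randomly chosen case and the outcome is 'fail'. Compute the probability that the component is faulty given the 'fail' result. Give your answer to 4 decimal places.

P(H | E) ≈ 0.4336

Let H be the event that the component is faulty. P(H) = 0.136, so P(¬H) = 0.864. With E the 'fail' result, P(E|H) = 0.885 and P(E|¬H) = 0.182.
P(E) = 0.885·0.136 + 0.182·0.864 = 0.12036 + 0.15725 = 0.27761.
By Bayes' theorem, P(H|E) = 0.12036 / 0.27761 = 0.4336.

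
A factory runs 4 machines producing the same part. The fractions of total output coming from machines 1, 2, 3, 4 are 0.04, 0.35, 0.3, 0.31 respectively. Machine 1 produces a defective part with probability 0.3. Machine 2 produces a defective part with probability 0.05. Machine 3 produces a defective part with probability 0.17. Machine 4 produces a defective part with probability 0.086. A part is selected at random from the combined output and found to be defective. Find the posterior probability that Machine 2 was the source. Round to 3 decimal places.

Posterior probability ≈ 0.163

Tabulate prior·likelihood by source: [1] prior 0.04, lik 0.3, product 0.01200; [2] prior 0.35, lik 0.05, product 0.01750; [3] prior 0.3, lik 0.17, product 0.05100; [4] prior 0.31, lik 0.086, product 0.02666.
Normalizing constant = 0.10716; the posterior for Machine 2 is its product over the sum, 0.01750/0.10716 = 0.163.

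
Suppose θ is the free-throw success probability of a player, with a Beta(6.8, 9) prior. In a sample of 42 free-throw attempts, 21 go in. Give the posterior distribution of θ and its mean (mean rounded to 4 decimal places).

The binomial likelihood is conjugate to the Beta prior: with 21 successes and 21 failures, the posterior is Beta(6.8+21, 9+21) = Beta(27.8, 30).
Posterior mean = α/(α+β) = 27.8/57.8 = 0.4810.

Posterior: Beta(27.8, 30); mean ≈ 0.4810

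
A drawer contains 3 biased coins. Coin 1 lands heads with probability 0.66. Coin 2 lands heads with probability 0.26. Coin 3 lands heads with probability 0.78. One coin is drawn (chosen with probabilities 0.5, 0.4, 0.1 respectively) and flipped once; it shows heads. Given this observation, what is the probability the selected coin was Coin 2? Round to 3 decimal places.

P(heads|C1) = 0.66; P(heads|C2) = 0.26; P(heads|C3) = 0.78.
Prior × likelihood for each source: 0.5·0.66=0.3300, 0.4·0.26=0.1040, 0.1·0.78=0.07800. Summing gives P(heads) = 0.51200.
P(Coin 2 | heads) = 0.1040 / 0.51200 = 0.203.

Posterior probability ≈ 0.203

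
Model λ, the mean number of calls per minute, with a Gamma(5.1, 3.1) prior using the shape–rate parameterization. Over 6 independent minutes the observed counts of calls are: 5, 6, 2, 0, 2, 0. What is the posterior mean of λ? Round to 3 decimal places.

The Poisson likelihood adds the total count to the shape and the number of exposure periods to the rate. Here ∑xᵢ = 15 and n = 6, so shape 5.1→20.1 and rate 3.1→9.1.
Posterior mean = shape/rate = 20.1/9.1 = 2.209.

Posterior mean ≈ 2.209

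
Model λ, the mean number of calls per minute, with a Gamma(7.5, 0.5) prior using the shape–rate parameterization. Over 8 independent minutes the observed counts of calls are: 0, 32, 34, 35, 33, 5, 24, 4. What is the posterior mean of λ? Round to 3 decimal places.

Posterior mean ≈ 20.529

Total count ∑xᵢ = 167 over n = 8 minutes.
Gamma is conjugate to the Poisson likelihood: posterior is Gamma(shape = 7.5+167 = 174.5, rate = 0.5+8 = 8.5).
Posterior mean = shape/rate = 174.5/8.5 = 20.529.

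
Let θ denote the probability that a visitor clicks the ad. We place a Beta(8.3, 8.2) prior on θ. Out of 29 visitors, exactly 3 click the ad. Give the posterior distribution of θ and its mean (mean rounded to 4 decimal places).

Posterior: Beta(11.3, 34.2); mean ≈ 0.2484

Observing 3 successes and 26 failures updates Beta(8.3, 8.2) by adding the success and failure counts to the two shape parameters: α = 8.3+3 = 11.3, β = 8.2+26 = 34.2.
Posterior mean = α/(α+β) = 11.3/45.5 = 0.2484.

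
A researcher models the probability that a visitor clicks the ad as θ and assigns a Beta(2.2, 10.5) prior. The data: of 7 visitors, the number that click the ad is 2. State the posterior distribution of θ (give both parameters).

Posterior: Beta(4.2, 15.5)

The binomial likelihood is conjugate to the Beta prior: with 2 successes and 5 failures, the posterior is Beta(2.2+2, 10.5+5) = Beta(4.2, 15.5).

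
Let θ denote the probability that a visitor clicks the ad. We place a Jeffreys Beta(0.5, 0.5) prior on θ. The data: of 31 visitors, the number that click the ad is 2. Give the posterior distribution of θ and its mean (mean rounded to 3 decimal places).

The binomial likelihood is conjugate to the Beta prior: with 2 successes and 29 failures, the posterior is Beta(0.5+2, 0.5+29) = Beta(2.5, 29.5).
Posterior mean = α/(α+β) = 2.5/32 = 0.078.

Posterior: Beta(2.5, 29.5); mean ≈ 0.078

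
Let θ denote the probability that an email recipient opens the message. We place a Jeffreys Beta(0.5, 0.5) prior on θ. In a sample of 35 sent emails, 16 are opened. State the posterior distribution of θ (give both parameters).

The binomial likelihood is conjugate to the Beta prior: with 16 successes and 19 failures, the posterior is Beta(0.5+16, 0.5+19) = Beta(16.5, 19.5).

Posterior: Beta(16.5, 19.5)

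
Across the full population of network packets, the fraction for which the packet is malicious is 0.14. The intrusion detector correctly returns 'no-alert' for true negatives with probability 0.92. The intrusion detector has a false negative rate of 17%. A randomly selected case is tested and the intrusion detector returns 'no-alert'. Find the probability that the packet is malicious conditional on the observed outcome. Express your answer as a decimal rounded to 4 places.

Write H for 'the packet is malicious'. Prior odds H:¬H = 0.14/0.86 = 0.16279. For the 'no-alert' outcome, the likelihood ratio is 0.17/0.92 = 0.18478.
Posterior odds = 0.16279 × 0.18478 = 0.030081, so P(H|E) = 0.030081/(1+0.030081) = 0.0292.

P(H | E) ≈ 0.0292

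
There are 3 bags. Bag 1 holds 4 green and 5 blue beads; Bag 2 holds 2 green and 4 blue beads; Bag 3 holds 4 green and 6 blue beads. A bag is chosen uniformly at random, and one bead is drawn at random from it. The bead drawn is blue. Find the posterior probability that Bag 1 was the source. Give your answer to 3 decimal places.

Posterior probability ≈ 0.305

Tabulate prior·likelihood by source: [1] prior 0.333333, lik 0.5556, product 0.1852; [2] prior 0.333333, lik 0.6667, product 0.2222; [3] prior 0.333333, lik 0.6, product 0.2000.
Normalizing constant = 0.60741; the posterior for Bag 1 is its product over the sum, 0.1852/0.60741 = 0.305.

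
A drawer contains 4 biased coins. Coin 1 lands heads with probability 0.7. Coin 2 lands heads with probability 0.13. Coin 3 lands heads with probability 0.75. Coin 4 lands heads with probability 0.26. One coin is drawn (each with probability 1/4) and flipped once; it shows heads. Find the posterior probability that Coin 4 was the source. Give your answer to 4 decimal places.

Tabulate prior·likelihood by source: [1] prior 0.25, lik 0.7, product 0.1750; [2] prior 0.25, lik 0.13, product 0.03250; [3] prior 0.25, lik 0.75, product 0.1875; [4] prior 0.25, lik 0.26, product 0.06500.
Normalizing constant = 0.46000; the posterior for Coin 4 is its product over the sum, 0.06500/0.46000 = 0.1413.

Posterior probability ≈ 0.1413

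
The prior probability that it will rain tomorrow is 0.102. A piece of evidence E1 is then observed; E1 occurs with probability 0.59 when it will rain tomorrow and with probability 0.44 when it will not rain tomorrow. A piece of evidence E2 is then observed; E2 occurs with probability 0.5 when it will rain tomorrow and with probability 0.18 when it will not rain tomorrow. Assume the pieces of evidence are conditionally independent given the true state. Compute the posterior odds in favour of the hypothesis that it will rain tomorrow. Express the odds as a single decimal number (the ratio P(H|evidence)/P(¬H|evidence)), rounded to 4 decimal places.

Prior odds = 0.102/(1−0.102) = 0.11359. In log-odds, ln(0.11359) = -2.1752.
Add log likelihood ratios: ln(1.3409) + ln(2.7778) = 1.3150.
Posterior log-odds = -0.86020, so posterior odds = exp(-0.86020) = 0.42308.

Posterior odds ≈ 0.4231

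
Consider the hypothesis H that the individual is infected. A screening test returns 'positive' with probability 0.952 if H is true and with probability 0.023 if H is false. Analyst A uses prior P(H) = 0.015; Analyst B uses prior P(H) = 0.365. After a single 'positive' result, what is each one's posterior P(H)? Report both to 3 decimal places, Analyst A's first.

Analyst A: 0.387; Analyst B: 0.960

P('+'|H) = 0.952, P('+'|¬H) = 0.023.
Analyst A: numerator 0.952·0.015 = 0.014280; evidence = 0.014280+0.023·0.985 = 0.036935; posterior = 0.387.
Analyst B: numerator 0.952·0.365 = 0.34748; evidence = 0.34748+0.023·0.635 = 0.36208; posterior = 0.960.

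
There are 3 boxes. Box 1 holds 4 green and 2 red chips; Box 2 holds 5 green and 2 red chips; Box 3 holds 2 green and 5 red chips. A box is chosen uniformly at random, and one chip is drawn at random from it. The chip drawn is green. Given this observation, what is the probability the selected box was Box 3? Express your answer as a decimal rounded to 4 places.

P(green|Box 1) = 0.6667; P(green|Box 2) = 0.7143; P(green|Box 3) = 0.2857.
Prior × likelihood for each source: 0.333333·0.6667=0.2222, 0.333333·0.7143=0.2381, 0.333333·0.2857=0.09524. Summing gives P(green) = 0.55556.
P(Box 3 | green) = 0.09524 / 0.55556 = 0.1714.

Posterior probability ≈ 0.1714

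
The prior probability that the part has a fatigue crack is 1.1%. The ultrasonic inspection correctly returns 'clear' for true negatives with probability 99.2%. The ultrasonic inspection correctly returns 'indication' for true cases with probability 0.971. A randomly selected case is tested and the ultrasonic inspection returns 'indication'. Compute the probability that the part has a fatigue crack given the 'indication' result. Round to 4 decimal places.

P(H | E) ≈ 0.5745

Write H for 'the part has a fatigue crack'. Prior odds H:¬H = 0.011/0.989 = 0.011122. For the 'indication' outcome, the likelihood ratio is 0.971/0.008 = 121.38.
Posterior odds = 0.011122 × 121.38 = 1.3500, so P(H|E) = 1.3500/(1+1.3500) = 0.5745.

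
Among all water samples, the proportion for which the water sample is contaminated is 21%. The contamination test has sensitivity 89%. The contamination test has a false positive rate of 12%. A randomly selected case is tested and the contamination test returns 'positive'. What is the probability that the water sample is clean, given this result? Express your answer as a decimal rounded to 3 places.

Let H be the event that the water sample is contaminated. P(H) = 0.21, so P(¬H) = 0.79. With E the 'positive' result, P(E|H) = 0.89 and P(E|¬H) = 0.12.
P(E) = 0.89·0.21 + 0.12·0.79 = 0.18690 + 0.094800 = 0.28170.
By Bayes' theorem, P(H|E) = 0.18690 / 0.28170 = 0.663. Hence P(¬H|E) = 1 − 0.663 = 0.337.

P(¬H | E) ≈ 0.337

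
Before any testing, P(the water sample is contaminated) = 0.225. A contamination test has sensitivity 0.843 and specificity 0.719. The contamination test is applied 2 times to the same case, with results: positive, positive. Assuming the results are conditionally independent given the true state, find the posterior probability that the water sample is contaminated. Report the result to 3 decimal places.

Posterior P(H) ≈ 0.723

With H the event that the water sample is contaminated, the joint likelihood of the observed sequence is P(data|H) = 0.843·0.843 = 0.71065 and P(data|¬H) = 0.281·0.281 = 0.078961.
Bayes: P(H|data) = 0.225·0.71065 / (0.225·0.71065 + 0.775·0.078961) = 0.15990/0.22109 = 0.7232.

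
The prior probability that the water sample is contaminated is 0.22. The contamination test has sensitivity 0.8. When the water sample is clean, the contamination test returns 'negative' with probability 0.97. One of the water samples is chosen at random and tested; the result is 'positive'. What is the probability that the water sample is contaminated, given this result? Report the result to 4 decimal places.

Write H for 'the water sample is contaminated'. Prior odds H:¬H = 0.22/0.78 = 0.28205. For the 'positive' outcome, the likelihood ratio is 0.8/0.03 = 26.667.
Posterior odds = 0.28205 × 26.667 = 7.5214, so P(H|E) = 7.5214/(1+7.5214) = 0.8826.

P(H | E) ≈ 0.8826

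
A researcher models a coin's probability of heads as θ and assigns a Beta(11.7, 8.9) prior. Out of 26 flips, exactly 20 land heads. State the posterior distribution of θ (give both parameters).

Posterior: Beta(31.7, 14.9)

Observing 20 successes and 6 failures updates Beta(11.7, 8.9) by adding the success and failure counts to the two shape parameters: α = 11.7+20 = 31.7, β = 8.9+6 = 14.9.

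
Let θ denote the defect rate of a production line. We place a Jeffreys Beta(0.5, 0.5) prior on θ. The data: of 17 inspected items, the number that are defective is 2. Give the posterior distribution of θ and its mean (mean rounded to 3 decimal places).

Posterior: Beta(2.5, 15.5); mean ≈ 0.139

Observing 2 successes and 15 failures updates Beta(0.5, 0.5) by adding the success and failure counts to the two shape parameters: α = 0.5+2 = 2.5, β = 0.5+15 = 15.5.
Posterior mean = α/(α+β) = 2.5/18 = 0.139.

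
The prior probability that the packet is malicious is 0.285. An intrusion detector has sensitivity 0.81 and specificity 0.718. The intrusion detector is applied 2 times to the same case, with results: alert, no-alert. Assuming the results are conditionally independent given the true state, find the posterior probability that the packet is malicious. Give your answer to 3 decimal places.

Let H be the event that the packet is malicious; start with P(H) = 0.285. P('alert'|H) = 0.81, P('alert'|¬H) = 0.282.
Update on result 1 ('alert'): P(H) ← 0.81·0.2850 / (0.81·0.2850 + 0.282·0.7150) = 0.23085/0.43248 = 0.5338.
Update on result 2 ('no-alert'): P(H) ← 0.19·0.5338 / (0.19·0.5338 + 0.718·0.4662) = 0.10142/0.43616 = 0.2325.

Posterior P(H) ≈ 0.233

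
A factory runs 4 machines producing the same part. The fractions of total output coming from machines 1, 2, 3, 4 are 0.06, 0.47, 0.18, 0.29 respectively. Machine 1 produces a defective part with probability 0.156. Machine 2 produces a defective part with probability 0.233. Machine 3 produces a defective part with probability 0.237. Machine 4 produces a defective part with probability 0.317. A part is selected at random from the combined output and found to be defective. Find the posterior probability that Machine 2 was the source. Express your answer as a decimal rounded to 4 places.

Tabulate prior·likelihood by source: [1] prior 0.06, lik 0.156, product 0.009360; [2] prior 0.47, lik 0.233, product 0.1095; [3] prior 0.18, lik 0.237, product 0.04266; [4] prior 0.29, lik 0.317, product 0.09193.
Normalizing constant = 0.25346; the posterior for Machine 2 is its product over the sum, 0.1095/0.25346 = 0.4321.

Posterior probability ≈ 0.4321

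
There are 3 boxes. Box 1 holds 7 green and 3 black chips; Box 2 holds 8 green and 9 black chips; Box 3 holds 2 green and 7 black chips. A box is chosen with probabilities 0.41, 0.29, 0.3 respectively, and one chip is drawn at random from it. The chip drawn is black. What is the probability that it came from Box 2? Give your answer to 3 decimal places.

P(black|Box 1) = 0.3; P(black|Box 2) = 0.5294; P(black|Box 3) = 0.7778.
Prior × likelihood for each source: 0.41·0.3=0.1230, 0.29·0.5294=0.1535, 0.3·0.7778=0.2333. Summing gives P(black) = 0.50986.
P(Box 2 | black) = 0.1535 / 0.50986 = 0.301.

Posterior probability ≈ 0.301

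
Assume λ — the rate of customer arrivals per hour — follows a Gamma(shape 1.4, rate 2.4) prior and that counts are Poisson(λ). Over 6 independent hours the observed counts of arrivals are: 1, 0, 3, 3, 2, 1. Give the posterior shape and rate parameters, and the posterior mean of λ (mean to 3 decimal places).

Posterior: Gamma(shape=11.4, rate=8.4); mean ≈ 1.357

Total count ∑xᵢ = 10 over n = 6 hours.
Gamma is conjugate to the Poisson likelihood: posterior is Gamma(shape = 1.4+10 = 11.4, rate = 2.4+6 = 8.4).
Posterior mean = shape/rate = 11.4/8.4 = 1.357.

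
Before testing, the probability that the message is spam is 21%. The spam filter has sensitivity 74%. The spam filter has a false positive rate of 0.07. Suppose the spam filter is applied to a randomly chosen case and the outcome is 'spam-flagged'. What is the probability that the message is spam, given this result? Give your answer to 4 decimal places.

Write H for 'the message is spam'. Prior odds H:¬H = 0.21/0.79 = 0.26582. For the 'spam-flagged' outcome, the likelihood ratio is 0.74/0.07 = 10.571.
Posterior odds = 0.26582 × 10.571 = 2.8101, so P(H|E) = 2.8101/(1+2.8101) = 0.7375.

P(H | E) ≈ 0.7375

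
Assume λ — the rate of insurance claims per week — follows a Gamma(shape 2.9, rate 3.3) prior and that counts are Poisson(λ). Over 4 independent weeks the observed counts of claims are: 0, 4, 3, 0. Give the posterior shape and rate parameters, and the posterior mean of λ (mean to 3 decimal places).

Posterior: Gamma(shape=9.9, rate=7.3); mean ≈ 1.356

Total count ∑xᵢ = 7 over n = 4 weeks.
Gamma is conjugate to the Poisson likelihood: posterior is Gamma(shape = 2.9+7 = 9.9, rate = 3.3+4 = 7.3).
E[λ | data] = 9.9/7.3 = 1.356.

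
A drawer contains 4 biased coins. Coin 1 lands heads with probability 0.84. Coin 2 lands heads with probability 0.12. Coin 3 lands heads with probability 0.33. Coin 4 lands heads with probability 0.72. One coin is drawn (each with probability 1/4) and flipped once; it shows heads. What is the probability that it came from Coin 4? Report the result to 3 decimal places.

Tabulate prior·likelihood by source: [1] prior 0.25, lik 0.84, product 0.2100; [2] prior 0.25, lik 0.12, product 0.03000; [3] prior 0.25, lik 0.33, product 0.08250; [4] prior 0.25, lik 0.72, product 0.1800.
Normalizing constant = 0.50250; the posterior for Coin 4 is its product over the sum, 0.1800/0.50250 = 0.358.

Posterior probability ≈ 0.358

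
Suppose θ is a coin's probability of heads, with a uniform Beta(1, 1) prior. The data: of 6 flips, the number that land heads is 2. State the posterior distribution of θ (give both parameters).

The binomial likelihood is conjugate to the Beta prior: with 2 successes and 4 failures, the posterior is Beta(1+2, 1+4) = Beta(3, 5).

Posterior: Beta(3, 5)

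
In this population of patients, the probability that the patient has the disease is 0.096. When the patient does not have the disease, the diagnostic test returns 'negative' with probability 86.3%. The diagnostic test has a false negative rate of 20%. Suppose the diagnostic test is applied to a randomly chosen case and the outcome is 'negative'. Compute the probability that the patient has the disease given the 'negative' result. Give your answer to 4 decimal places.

Write H for 'the patient has the disease'. Prior odds H:¬H = 0.096/0.904 = 0.10619. For the 'negative' outcome, the likelihood ratio is 0.2/0.863 = 0.23175.
Posterior odds = 0.10619 × 0.23175 = 0.024611, so P(H|E) = 0.024611/(1+0.024611) = 0.0240.

P(H | E) ≈ 0.0240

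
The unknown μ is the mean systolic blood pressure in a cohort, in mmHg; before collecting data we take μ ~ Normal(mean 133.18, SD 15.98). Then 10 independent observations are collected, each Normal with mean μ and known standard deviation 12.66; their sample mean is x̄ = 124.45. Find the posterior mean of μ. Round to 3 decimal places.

Prior precision 1/τ₀² = 1/15.98² = 0.00391603; data precision n/σ² = 10/12.66² = 0.0623925.
Posterior precision = 0.00391603 + 0.0623925 = 0.0663086.
Posterior mean = (0.00391603·133.18 + 0.0623925·124.45) / 0.0663086 = 124.966.

Posterior mean ≈ 124.966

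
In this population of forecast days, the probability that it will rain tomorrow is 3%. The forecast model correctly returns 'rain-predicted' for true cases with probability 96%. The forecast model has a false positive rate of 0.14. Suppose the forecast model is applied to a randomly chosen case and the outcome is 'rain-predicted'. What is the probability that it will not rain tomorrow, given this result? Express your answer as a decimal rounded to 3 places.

Let H be the event that it will rain tomorrow. P(H) = 0.03, so P(¬H) = 0.97. With E the 'rain-predicted' result, P(E|H) = 0.96 and P(E|¬H) = 0.14.
P(E) = 0.96·0.03 + 0.14·0.97 = 0.028800 + 0.13580 = 0.16460.
By Bayes' theorem, P(H|E) = 0.028800 / 0.16460 = 0.175. Hence P(¬H|E) = 1 − 0.175 = 0.825.

P(¬H | E) ≈ 0.825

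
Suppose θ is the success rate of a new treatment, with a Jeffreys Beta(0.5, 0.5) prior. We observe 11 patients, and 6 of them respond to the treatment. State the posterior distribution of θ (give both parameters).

Posterior: Beta(6.5, 5.5)

Observing 6 successes and 5 failures updates Beta(0.5, 0.5) by adding the success and failure counts to the two shape parameters: α = 0.5+6 = 6.5, β = 0.5+5 = 5.5.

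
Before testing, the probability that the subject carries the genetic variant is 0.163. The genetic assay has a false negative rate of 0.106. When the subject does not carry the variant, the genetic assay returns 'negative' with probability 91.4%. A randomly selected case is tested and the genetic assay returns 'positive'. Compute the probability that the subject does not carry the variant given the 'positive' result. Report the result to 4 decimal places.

Let H be the event that the subject carries the genetic variant. P(H) = 0.163, so P(¬H) = 0.837. With E the 'positive' result, P(E|H) = 0.894 and P(E|¬H) = 0.086.
P(E) = 0.894·0.163 + 0.086·0.837 = 0.14572 + 0.071982 = 0.21770.
By Bayes' theorem, P(H|E) = 0.14572 / 0.21770 = 0.6694. Hence P(¬H|E) = 1 − 0.6694 = 0.3306.

P(¬H | E) ≈ 0.3306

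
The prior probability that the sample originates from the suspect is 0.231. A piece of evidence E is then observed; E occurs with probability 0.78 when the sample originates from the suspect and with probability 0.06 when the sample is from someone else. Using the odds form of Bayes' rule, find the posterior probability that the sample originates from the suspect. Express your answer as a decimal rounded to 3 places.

Prior odds = 0.231/(1−0.231) = 0.30039. In log-odds, ln(0.30039) = -1.2027.
Add log likelihood ratio: ln(13.000) = 2.5649.
Posterior log-odds = 1.3623, so posterior odds = exp(1.3623) = 3.9051. Converting, P(H|E) = 3.9051/4.9051 = 0.796.

Posterior probability ≈ 0.796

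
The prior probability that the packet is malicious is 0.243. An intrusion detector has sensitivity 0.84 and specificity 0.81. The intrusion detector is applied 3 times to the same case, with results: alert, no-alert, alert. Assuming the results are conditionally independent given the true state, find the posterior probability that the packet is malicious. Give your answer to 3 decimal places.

Let H be the event that the packet is malicious; start with P(H) = 0.243. P('alert'|H) = 0.84, P('alert'|¬H) = 0.19.
Update on result 1 ('alert'): P(H) ← 0.84·0.2430 / (0.84·0.2430 + 0.19·0.7570) = 0.20412/0.34795 = 0.5866.
Update on result 2 ('no-alert'): P(H) ← 0.16·0.5866 / (0.16·0.5866 + 0.81·0.4134) = 0.093862/0.42869 = 0.2190.
Update on result 3 ('alert'): P(H) ← 0.84·0.2190 / (0.84·0.2190 + 0.19·0.7810) = 0.18392/0.33232 = 0.5534.

Posterior P(H) ≈ 0.553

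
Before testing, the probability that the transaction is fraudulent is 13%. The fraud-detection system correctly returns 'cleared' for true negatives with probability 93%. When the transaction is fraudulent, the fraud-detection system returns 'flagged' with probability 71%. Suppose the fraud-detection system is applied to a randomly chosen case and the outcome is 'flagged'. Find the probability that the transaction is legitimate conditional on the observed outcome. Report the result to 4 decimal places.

P(¬H | E) ≈ 0.3975

Write H for 'the transaction is fraudulent'. Prior odds H:¬H = 0.13/0.87 = 0.14943. For the 'flagged' outcome, the likelihood ratio is 0.71/0.07 = 10.143.
Posterior odds = 0.14943 × 10.143 = 1.5156, so P(H|E) = 1.5156/(1+1.5156) = 0.6025. Then P(¬H|E) = 1 − 0.6025 = 0.3975.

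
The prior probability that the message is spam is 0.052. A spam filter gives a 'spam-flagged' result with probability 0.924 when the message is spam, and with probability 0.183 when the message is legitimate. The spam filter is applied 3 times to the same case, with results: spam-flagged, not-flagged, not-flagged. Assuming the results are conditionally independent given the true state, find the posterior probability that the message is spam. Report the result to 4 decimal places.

Let H be the event that the message is spam; start with P(H) = 0.052. P('spam-flagged'|H) = 0.924, P('spam-flagged'|¬H) = 0.183.
Update on result 1 ('spam-flagged'): P(H) ← 0.924·0.0520 / (0.924·0.0520 + 0.183·0.9480) = 0.048048/0.22153 = 0.2169.
Update on result 2 ('not-flagged'): P(H) ← 0.076·0.2169 / (0.076·0.2169 + 0.817·0.7831) = 0.016484/0.65628 = 0.0251.
Update on result 3 ('not-flagged'): P(H) ← 0.076·0.0251 / (0.076·0.0251 + 0.817·0.9749) = 0.0019089/0.79839 = 0.0024.

Posterior P(H) ≈ 0.0024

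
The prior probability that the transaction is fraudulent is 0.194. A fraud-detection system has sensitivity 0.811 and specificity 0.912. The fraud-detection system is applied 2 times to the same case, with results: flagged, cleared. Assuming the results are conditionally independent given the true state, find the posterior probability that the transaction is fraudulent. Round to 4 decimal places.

Let H be the event that the transaction is fraudulent; start with P(H) = 0.194. P('flagged'|H) = 0.811, P('flagged'|¬H) = 0.088.
Update on result 1 ('flagged'): P(H) ← 0.811·0.1940 / (0.811·0.1940 + 0.088·0.8060) = 0.15733/0.22826 = 0.6893.
Update on result 2 ('cleared'): P(H) ← 0.189·0.6893 / (0.189·0.6893 + 0.912·0.3107) = 0.13027/0.41366 = 0.3149.

Posterior P(H) ≈ 0.3149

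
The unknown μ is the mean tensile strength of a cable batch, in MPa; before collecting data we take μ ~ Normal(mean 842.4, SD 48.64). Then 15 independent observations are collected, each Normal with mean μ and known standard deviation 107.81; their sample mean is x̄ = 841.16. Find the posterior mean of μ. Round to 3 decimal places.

With known σ, the Normal prior is conjugate. Weight on the data is w = (n/σ²)/(n/σ² + 1/τ₀²) = 0.00129055/(0.00129055+0.00042268) = 0.75328.
Posterior mean = w·x̄ + (1−w)·μ₀ = 0.75328·841.16 + 0.24672·842.4 = 841.466.

Posterior mean ≈ 841.466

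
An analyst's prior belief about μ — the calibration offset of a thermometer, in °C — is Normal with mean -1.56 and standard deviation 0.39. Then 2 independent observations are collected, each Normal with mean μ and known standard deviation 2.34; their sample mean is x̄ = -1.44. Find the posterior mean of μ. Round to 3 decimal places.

With known σ, the Normal prior is conjugate. Weight on the data is w = (n/σ²)/(n/σ² + 1/τ₀²) = 0.365257/(0.365257+6.57462) = 0.052632.
Posterior mean = w·x̄ + (1−w)·μ₀ = 0.052632·-1.44 + 0.94737·-1.56 = -1.554.

Posterior mean ≈ -1.554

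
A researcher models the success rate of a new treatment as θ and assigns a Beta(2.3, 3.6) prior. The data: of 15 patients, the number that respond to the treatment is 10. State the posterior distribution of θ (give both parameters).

The binomial likelihood is conjugate to the Beta prior: with 10 successes and 5 failures, the posterior is Beta(2.3+10, 3.6+5) = Beta(12.3, 8.6).

Posterior: Beta(12.3, 8.6)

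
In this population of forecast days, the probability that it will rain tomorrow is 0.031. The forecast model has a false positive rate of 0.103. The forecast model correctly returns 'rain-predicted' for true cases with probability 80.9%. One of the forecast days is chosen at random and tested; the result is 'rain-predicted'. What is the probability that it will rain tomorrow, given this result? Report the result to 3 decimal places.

P(H | E) ≈ 0.201

Write H for 'it will rain tomorrow'. Prior odds H:¬H = 0.031/0.969 = 0.031992. For the 'rain-predicted' outcome, the likelihood ratio is 0.809/0.103 = 7.8544.
Posterior odds = 0.031992 × 7.8544 = 0.25127, so P(H|E) = 0.25127/(1+0.25127) = 0.201.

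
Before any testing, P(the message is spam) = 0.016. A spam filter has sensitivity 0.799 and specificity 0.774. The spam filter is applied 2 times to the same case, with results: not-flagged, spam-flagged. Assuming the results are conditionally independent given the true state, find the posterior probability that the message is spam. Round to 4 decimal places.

With H the event that the message is spam, the joint likelihood of the observed sequence is P(data|H) = 0.201·0.799 = 0.16060 and P(data|¬H) = 0.774·0.226 = 0.17492.
Bayes: P(H|data) = 0.016·0.16060 / (0.016·0.16060 + 0.984·0.17492) = 0.0025696/0.17469 = 0.0147.

Posterior P(H) ≈ 0.0147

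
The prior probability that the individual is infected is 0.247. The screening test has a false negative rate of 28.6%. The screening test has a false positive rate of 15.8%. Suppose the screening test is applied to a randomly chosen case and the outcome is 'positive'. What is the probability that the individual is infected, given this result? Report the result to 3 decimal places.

P(H | E) ≈ 0.597

Write H for 'the individual is infected'. Prior odds H:¬H = 0.247/0.753 = 0.32802. For the 'positive' outcome, the likelihood ratio is 0.714/0.158 = 4.5190.
Posterior odds = 0.32802 × 4.5190 = 1.4823, so P(H|E) = 1.4823/(1+1.4823) = 0.597.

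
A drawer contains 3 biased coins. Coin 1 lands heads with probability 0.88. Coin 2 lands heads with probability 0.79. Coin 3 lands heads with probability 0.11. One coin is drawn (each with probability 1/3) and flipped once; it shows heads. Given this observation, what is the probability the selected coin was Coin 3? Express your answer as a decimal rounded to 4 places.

P(heads|C1) = 0.88; P(heads|C2) = 0.79; P(heads|C3) = 0.11.
Prior × likelihood for each source: 0.333333·0.88=0.2933, 0.333333·0.79=0.2633, 0.333333·0.11=0.03667. Summing gives P(heads) = 0.59333.
P(Coin 3 | heads) = 0.03667 / 0.59333 = 0.0618.

Posterior probability ≈ 0.0618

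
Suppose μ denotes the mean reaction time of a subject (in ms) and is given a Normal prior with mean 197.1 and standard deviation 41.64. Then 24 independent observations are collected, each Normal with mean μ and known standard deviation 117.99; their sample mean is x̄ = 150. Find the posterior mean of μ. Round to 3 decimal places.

With known σ, the Normal prior is conjugate. Weight on the data is w = (n/σ²)/(n/σ² + 1/τ₀²) = 0.00172393/(0.00172393+0.00057674) = 0.74932.
Posterior mean = w·x̄ + (1−w)·μ₀ = 0.74932·150 + 0.25068·197.1 = 161.807.

Posterior mean ≈ 161.807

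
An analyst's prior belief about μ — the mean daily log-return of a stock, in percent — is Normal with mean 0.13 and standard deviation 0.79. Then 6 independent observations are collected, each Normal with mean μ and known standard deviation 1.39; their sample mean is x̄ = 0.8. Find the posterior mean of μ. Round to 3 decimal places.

Posterior mean ≈ 0.572

With known σ, the Normal prior is conjugate. Weight on the data is w = (n/σ²)/(n/σ² + 1/τ₀²) = 3.10543/(3.10543+1.60231) = 0.65964.
Posterior mean = w·x̄ + (1−w)·μ₀ = 0.65964·0.8 + 0.34036·0.13 = 0.572.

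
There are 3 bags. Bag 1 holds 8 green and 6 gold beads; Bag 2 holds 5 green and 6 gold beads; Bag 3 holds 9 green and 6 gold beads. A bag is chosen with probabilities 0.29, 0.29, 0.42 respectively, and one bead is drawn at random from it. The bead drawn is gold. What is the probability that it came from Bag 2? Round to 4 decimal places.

P(gold|Bag 1) = 0.4286; P(gold|Bag 2) = 0.5455; P(gold|Bag 3) = 0.4.
Prior × likelihood for each source: 0.29·0.4286=0.1243, 0.29·0.5455=0.1582, 0.42·0.4=0.1680. Summing gives P(gold) = 0.45047.
P(Bag 2 | gold) = 0.1582 / 0.45047 = 0.3512.

Posterior probability ≈ 0.3512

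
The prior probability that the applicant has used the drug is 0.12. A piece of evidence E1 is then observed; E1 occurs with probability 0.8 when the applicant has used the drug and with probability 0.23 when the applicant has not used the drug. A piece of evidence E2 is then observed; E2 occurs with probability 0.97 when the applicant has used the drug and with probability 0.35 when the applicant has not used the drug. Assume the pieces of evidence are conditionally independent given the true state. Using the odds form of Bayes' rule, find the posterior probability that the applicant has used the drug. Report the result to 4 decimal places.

Posterior probability ≈ 0.5679

Prior odds = 0.12/(1−0.12) = 0.13636. In log-odds, ln(0.13636) = -1.9924.
Add log likelihood ratios: ln(3.4783) + ln(2.7714) = 2.2659.
Posterior log-odds = 0.27347, so posterior odds = exp(0.27347) = 1.3145. Converting, P(H|E) = 1.3145/2.3145 = 0.5679.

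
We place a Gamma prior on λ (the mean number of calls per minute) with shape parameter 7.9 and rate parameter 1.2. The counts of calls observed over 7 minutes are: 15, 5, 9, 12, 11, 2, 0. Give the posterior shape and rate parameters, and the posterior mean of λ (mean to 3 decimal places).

Total count ∑xᵢ = 54 over n = 7 minutes.
Gamma is conjugate to the Poisson likelihood: posterior is Gamma(shape = 7.9+54 = 61.9, rate = 1.2+7 = 8.2).
E[λ | data] = 61.9/8.2 = 7.549.

Posterior: Gamma(shape=61.9, rate=8.2); mean ≈ 7.549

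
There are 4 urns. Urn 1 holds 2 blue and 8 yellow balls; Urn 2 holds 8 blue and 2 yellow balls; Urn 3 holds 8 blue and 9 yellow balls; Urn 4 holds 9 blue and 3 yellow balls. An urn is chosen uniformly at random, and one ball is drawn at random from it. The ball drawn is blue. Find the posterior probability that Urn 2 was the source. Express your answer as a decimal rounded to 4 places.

Posterior probability ≈ 0.3603

P(blue|Urn 1) = 0.2; P(blue|Urn 2) = 0.8; P(blue|Urn 3) = 0.4706; P(blue|Urn 4) = 0.75.
Prior × likelihood for each source: 0.25·0.2=0.05000, 0.25·0.8=0.2000, 0.25·0.4706=0.1176, 0.25·0.75=0.1875. Summing gives P(blue) = 0.55515.
P(Urn 2 | blue) = 0.2000 / 0.55515 = 0.3603.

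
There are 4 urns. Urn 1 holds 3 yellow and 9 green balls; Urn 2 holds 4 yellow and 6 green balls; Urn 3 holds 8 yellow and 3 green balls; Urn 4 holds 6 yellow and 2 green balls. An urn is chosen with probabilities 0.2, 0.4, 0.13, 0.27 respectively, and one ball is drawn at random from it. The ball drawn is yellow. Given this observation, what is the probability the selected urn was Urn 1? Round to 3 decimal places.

P(yellow|Urn 1) = 0.25; P(yellow|Urn 2) = 0.4; P(yellow|Urn 3) = 0.7273; P(yellow|Urn 4) = 0.75.
Prior × likelihood for each source: 0.2·0.25=0.05000, 0.4·0.4=0.1600, 0.13·0.7273=0.09455, 0.27·0.75=0.2025. Summing gives P(yellow) = 0.50705.
P(Urn 1 | yellow) = 0.05000 / 0.50705 = 0.099.

Posterior probability ≈ 0.099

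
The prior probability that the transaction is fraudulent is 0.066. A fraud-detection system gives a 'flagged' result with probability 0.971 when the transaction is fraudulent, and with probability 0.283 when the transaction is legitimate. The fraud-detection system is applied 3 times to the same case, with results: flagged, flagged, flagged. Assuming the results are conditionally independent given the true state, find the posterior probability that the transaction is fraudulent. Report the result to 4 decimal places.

Let H be the event that the transaction is fraudulent; start with P(H) = 0.066. P('flagged'|H) = 0.971, P('flagged'|¬H) = 0.283.
Update on result 1 ('flagged'): P(H) ← 0.971·0.0660 / (0.971·0.0660 + 0.283·0.9340) = 0.064086/0.32841 = 0.1951.
Update on result 2 ('flagged'): P(H) ← 0.971·0.1951 / (0.971·0.1951 + 0.283·0.8049) = 0.18948/0.41726 = 0.4541.
Update on result 3 ('flagged'): P(H) ← 0.971·0.4541 / (0.971·0.4541 + 0.283·0.5459) = 0.44094/0.59543 = 0.7405.

Posterior P(H) ≈ 0.7405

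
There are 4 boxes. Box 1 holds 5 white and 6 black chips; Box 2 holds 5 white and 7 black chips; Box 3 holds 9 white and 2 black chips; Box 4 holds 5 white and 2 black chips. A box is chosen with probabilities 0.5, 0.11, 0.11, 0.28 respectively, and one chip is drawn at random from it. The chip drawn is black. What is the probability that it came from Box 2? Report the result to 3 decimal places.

Posterior probability ≈ 0.147

Tabulate prior·likelihood by source: [1] prior 0.5, lik 0.5455, product 0.2727; [2] prior 0.11, lik 0.5833, product 0.06417; [3] prior 0.11, lik 0.1818, product 0.02000; [4] prior 0.28, lik 0.2857, product 0.08000.
Normalizing constant = 0.43689; the posterior for Box 2 is its product over the sum, 0.06417/0.43689 = 0.147.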